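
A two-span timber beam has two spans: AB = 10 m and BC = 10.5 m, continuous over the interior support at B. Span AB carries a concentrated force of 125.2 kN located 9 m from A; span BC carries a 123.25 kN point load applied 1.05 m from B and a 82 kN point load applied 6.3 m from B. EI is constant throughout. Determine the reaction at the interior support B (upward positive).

Take M_B as the redundant. Released structure: two simple spans AB and BC with a hinge at B.
End slopes at the hinge B, treating each span as simply supported:
  span AB: point load 125.2 at a = 9: Pab(L + a)/(6LEI) = 356.8/EI
  span BC: point load 123.25 at a = 1.05: Pab(L + b)/(6LEI) = 387.3/EI
  span BC: point load 82 at a = 6.3: Pab(L + b)/(6LEI) = 506.3/EI
  relative rotation θ_0 = (356.8 + 893.5)/EI = 1250/EI
A unit hogging moment at B produces rotation L₁/(3EI) + L₂/(3EI) = 6.833/EI.
Slope continuity at B: θ_0 = M_B·6.833/EI, so M_B = 1250/6.833 = 183 kN·m (hogging).
Span AB, ΣM about A with M_B applied at B: R_B^{AB}·10 = 1127 + 183, so R_B^{AB} = 131 kN and R_A = 125.2 − 131 = -5.778 kN.
Span BC, ΣM about C: R_B^{BC}·10.5 = 1509 + 183, so R_B^{BC} = 161.2 kN and R_C = 205.2 − 161.2 = 44.1 kN.
R_B = 131 + 161.2 = 292.1 kN.

R_B = 292.1 kN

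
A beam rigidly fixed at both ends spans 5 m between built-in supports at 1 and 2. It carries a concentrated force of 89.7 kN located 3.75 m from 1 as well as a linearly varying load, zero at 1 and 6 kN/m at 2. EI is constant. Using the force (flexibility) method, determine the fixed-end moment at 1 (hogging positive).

M_1 = 26.02 kN·m

Release both end moments; the primary structure is a simply-supported span 12 with redundants M_1 and M_2.
Simple-span end rotations at 1 and 2 under the given loads:
  at 1: point load 89.7 at a = 3.75: Pab(L + b)/(6LEI) = 87.6/EI
  at 2: point load 89.7 at a = 3.75: Pab(L + a)/(6LEI) = 122.6/EI
  at 1: triangular load, peak 6: 7w₀L³/(360EI) = 14.58/EI
  at 2: triangular load, peak 6: w₀L³/(45EI) = 16.67/EI
  θ_10 = 102.2/EI,  θ_20 = 139.3/EI
Flexibility coefficients: a unit moment at one end gives L/(3EI) there and L/(6EI) at the far end, so f₁₁ = f₂₂ = 1.667/EI and f₁₂ = f₂₁ = 0.8333/EI.
Compatibility — zero rotation at each built-in end:
  1.667 M_1 + 0.8333 M_2 = 102.2
  0.8333 M_1 + 1.667 M_2 = 139.3
Solving the pair gives M_1 = 26.02 kN·m and M_2 = 70.57 kN·m (hogging).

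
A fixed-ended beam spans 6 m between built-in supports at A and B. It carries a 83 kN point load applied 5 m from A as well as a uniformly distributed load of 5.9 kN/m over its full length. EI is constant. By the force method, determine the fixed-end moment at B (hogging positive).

Release both end moments; the primary structure is a simply-supported span AB with redundants M_A and M_B.
End rotations of the released simple span under the applied load (×1/EI):
  at A: point load 83 at a = 5: Pab(L + b)/(6LEI) = 80.69/EI
  at B: point load 83 at a = 5: Pab(L + a)/(6LEI) = 126.8/EI
  at A: UDL 5.9: wL³/(24EI) = 53.1/EI
  at B: UDL 5.9: wL³/(24EI) = 53.1/EI
  θ_A0 = 133.8/EI,  θ_B0 = 179.9/EI
Flexibility coefficients: a unit moment at one end gives L/(3EI) there and L/(6EI) at the far end, so f₁₁ = f₂₂ = 2/EI and f₁₂ = f₂₁ = 1/EI.
Compatibility — zero rotation at each built-in end:
  2 M_A + 1 M_B = 133.8
  1 M_A + 2 M_B = 179.9
Solving the pair gives M_A = 29.23 kN·m and M_B = 75.34 kN·m (hogging).

M_B = 75.34 kN·m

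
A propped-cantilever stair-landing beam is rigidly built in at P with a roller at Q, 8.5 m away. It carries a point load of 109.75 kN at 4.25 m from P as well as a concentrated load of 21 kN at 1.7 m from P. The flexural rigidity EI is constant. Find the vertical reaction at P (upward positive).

Take the reaction at Q as the redundant and release it; the primary structure is a cantilever fixed at P.
Free-end deflection of the primary structure under the applied loading (downward +):
  point load 109.75 at a = 4.25: Pa²(3L − a)/(6EI) = 7021/EI
  point load 21 at a = 1.7: Pa²(3L − a)/(6EI) = 240.7/EI
  δ_0 = 7262/EI
Flexibility coefficient — unit upward force at Q: δ_{QQ} = L³/(3EI) = 204.7/EI.
The prop prevents deflection at Q: R_Q = δ_0/δ_{QQ} = 7262/204.7 = 35.47 kN.
Vertical equilibrium: R_P = ΣP − R_Q = 130.8 − 35.47 = 95.28 kN.

R_P = 95.28 kN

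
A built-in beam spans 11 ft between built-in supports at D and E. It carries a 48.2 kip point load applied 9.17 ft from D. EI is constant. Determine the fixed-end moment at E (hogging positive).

M_E = 61.3 kip·ft

Take the two fixed-end moments M_D, M_E as redundants; the released structure is the simple span DE.
Simple-span end rotations at D and E under the given loads:
  at D: point load 48.2 at a = 9.17: Pab(L + b)/(6LEI) = 157.2/EI
  at E: point load 48.2 at a = 9.17: Pab(L + a)/(6LEI) = 247.2/EI
  θ_D0 = 157.2/EI,  θ_E0 = 247.2/EI
Flexibility coefficients: a unit moment at one end gives L/(3EI) there and L/(6EI) at the far end, so f₁₁ = f₂₂ = 3.667/EI and f₁₂ = f₂₁ = 1.833/EI.
Compatibility — zero rotation at each built-in end:
  3.667 M_D + 1.833 M_E = 157.2
  1.833 M_D + 3.667 M_E = 247.2
Solving the pair gives M_D = 12.23 kip·ft and M_E = 61.3 kip·ft (hogging).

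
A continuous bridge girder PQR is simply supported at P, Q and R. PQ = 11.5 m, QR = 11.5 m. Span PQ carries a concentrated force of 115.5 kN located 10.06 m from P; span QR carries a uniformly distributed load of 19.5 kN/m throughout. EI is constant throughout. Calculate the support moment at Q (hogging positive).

Insert a hinge at Q; M_Q is the redundant, and each span becomes simply supported.
Discontinuity in slope at Q on the released structure — sum the simple-span end rotations:
  span PQ: point load 115.5 at a = 10.06: Pab(L + a)/(6LEI) = 522.8/EI
  span QR: UDL 19.5: wL³/(24EI) = 1236/EI
  relative rotation θ_0 = (522.8 + 1236)/EI = 1759/EI
A unit hogging moment at Q produces rotation L₁/(3EI) + L₂/(3EI) = 7.667/EI.
Slope continuity at Q: θ_0 = M_Q·7.667/EI, so M_Q = 1759/7.667 = 229.4 kN·m (hogging).

M_Q = 229.4 kN·m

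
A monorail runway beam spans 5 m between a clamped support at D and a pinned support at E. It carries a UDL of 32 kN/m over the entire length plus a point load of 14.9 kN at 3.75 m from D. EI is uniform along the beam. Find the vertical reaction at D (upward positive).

Release the roller at E. Primary structure: cantilever fixed at D.
Free-end deflection of the primary structure under the applied loading (downward +):
  UDL 32: wL⁴/(8EI) = 2500/EI
  point load 14.9 at a = 3.75: Pa²(3L − a)/(6EI) = 392.9/EI
  δ_0 = 2893/EI
Tip deflection under a unit load at E: L³/(3EI) = 41.67/EI.
Compatibility at E: δ_0 − R_E·δ_{EE} = 0, so R_E = 2893/41.67 = 69.43 kN.
Vertical equilibrium: R_D = ΣP − R_E = 174.9 − 69.43 = 105.5 kN.

R_D = 105.5 kN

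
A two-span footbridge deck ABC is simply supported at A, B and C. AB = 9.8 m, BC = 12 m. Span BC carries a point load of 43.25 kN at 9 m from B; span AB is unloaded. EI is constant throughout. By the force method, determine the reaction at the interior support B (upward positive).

Insert a hinge at B; M_B is the redundant, and each span becomes simply supported.
Rotations at B on the released spans (each span's end-slope, ×1/EI):
  span BC: point load 43.25 at a = 9: Pab(L + b)/(6LEI) = 243.3/EI
  relative rotation θ_0 = (0 + 243.3)/EI = 243.3/EI
A unit hogging moment at B produces rotation L₁/(3EI) + L₂/(3EI) = 7.267/EI.
Slope continuity at B: θ_0 = M_B·7.267/EI, so M_B = 243.3/7.267 = 33.48 kN·m (hogging).
Span AB, ΣM about A with M_B applied at B: R_B^{AB}·9.8 = 0 + 33.48, so R_B^{AB} = 3.416 kN and R_A = 0 − 3.416 = -3.416 kN.
Span BC, ΣM about C: R_B^{BC}·12 = 129.8 + 33.48, so R_B^{BC} = 13.6 kN and R_C = 43.25 − 13.6 = 29.65 kN.
R_B = 3.416 + 13.6 = 17.02 kN.

R_B = 17.02 kN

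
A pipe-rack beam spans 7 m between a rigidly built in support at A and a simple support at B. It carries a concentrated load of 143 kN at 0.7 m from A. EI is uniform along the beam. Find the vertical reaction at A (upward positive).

R_A = 140.9 kN

Remove the prop at B; the released (primary) structure is a cantilever built in at A.
Primary-structure tip deflection at B by superposition:
  point load 143 at a = 0.7: Pa²(3L − a)/(6EI) = 237.1/EI
Tip deflection under a unit load at B: L³/(3EI) = 114.3/EI.
The prop prevents deflection at B: R_B = δ_0/δ_{BB} = 237.1/114.3 = 2.074 kN.
Vertical equilibrium: R_A = ΣP − R_B = 143 − 2.074 = 140.9 kN.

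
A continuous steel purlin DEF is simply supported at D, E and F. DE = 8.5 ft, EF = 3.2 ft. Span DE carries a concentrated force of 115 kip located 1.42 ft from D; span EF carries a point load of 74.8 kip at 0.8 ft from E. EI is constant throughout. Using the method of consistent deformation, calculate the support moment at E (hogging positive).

M_E = 68.4 kip·ft

Release continuity at E by inserting a hinge; the redundant is the internal moment M_E. The primary structure is two simply-supported spans DE and EF.
Discontinuity in slope at E on the released structure — sum the simple-span end rotations:
  span DE: point load 115 at a = 1.42: Pab(L + a)/(6LEI) = 224.9/EI
  span EF: point load 74.8 at a = 0.8: Pab(L + b)/(6LEI) = 41.89/EI
  relative rotation θ_0 = (224.9 + 41.89)/EI = 266.8/EI
A unit hogging moment at E produces rotation L₁/(3EI) + L₂/(3EI) = 3.9/EI.
Compatibility: M_E·(L₁+L₂)/(3EI) = θ_0, giving M_E = 68.4 kip·ft (hogging).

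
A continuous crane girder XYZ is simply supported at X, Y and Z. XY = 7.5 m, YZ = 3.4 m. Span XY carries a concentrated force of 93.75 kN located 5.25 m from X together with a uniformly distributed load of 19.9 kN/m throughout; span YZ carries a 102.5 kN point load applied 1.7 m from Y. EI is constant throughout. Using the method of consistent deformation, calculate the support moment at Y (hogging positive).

M_Y = 203 kN·m

Insert a hinge at Y; M_Y is the redundant, and each span becomes simply supported.
End slopes at the hinge Y, treating each span as simply supported:
  span XY: point load 93.75 at a = 5.25: Pab(L + a)/(6LEI) = 313.8/EI
  span XY: UDL 19.9: wL³/(24EI) = 349.8/EI
  span YZ: point load 102.5 at a = 1.7: Pab(L + b)/(6LEI) = 74.06/EI
  relative rotation θ_0 = (663.6 + 74.06)/EI = 737.6/EI
A unit hogging moment at Y produces rotation L₁/(3EI) + L₂/(3EI) = 3.633/EI.
Slope continuity at Y: θ_0 = M_Y·3.633/EI, so M_Y = 737.6/3.633 = 203 kN·m (hogging).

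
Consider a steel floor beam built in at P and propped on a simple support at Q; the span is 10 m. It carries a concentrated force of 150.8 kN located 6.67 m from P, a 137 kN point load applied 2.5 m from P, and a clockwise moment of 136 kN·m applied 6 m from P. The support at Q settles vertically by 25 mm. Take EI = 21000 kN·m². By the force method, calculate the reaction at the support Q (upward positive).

Release the roller at Q. Primary structure: cantilever fixed at P.
Free-end deflection of the primary structure under the applied loading (downward +):
  point load 150.8 at a = 6.67: Pa²(3L − a)/(6EI) = 26087/EI
  point load 137 at a = 2.5: Pa²(3L − a)/(6EI) = 3924/EI
  clockwise couple 136 at a = 6: M₀a(2L − a)/(2EI) = 5712/EI
  δ_0 = 35723/EI
Tip deflection under a unit load at Q: L³/(3EI) = 333.3/EI.
With EI = 21000 kN·m²: δ_0 = 1.7011 m and δ_{QQ} = 0.015873 m/kN.
Compatibility — the beam at Q must follow the support down by 0.025 m: δ_0 − R_Q·δ_{QQ} = 0.025, so R_Q = (1.7011 − 0.025)/0.015873 = 105.6 kN.

R_Q = 105.6 kN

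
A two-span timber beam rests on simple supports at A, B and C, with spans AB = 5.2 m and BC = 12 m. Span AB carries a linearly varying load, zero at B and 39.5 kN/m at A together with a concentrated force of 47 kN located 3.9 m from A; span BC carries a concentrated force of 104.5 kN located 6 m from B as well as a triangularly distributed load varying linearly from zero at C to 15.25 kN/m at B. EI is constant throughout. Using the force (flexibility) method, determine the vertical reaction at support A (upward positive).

Release continuity at B by inserting a hinge; the redundant is the internal moment M_B. The primary structure is two simply-supported spans AB and BC.
Discontinuity in slope at B on the released structure — sum the simple-span end rotations:
  span AB: triangular load, peak 39.5: 7w₀L³/(360EI) = 108/EI
  span AB: point load 47 at a = 3.9: Pab(L + a)/(6LEI) = 69.5/EI
  span BC: point load 104.5 at a = 6: Pab(L + b)/(6LEI) = 940.5/EI
  span BC: triangular load, peak 15.25: w₀L³/(45EI) = 585.6/EI
  relative rotation θ_0 = (177.5 + 1526)/EI = 1704/EI
A unit hogging moment at B produces rotation L₁/(3EI) + L₂/(3EI) = 5.733/EI.
Compatibility: M_B·(L₁+L₂)/(3EI) = θ_0, giving M_B = 297.1 kN·m (hogging).
Span AB, ΣM about A with M_B applied at B: R_B^{AB}·5.2 = 361.3 + 297.1, so R_B^{AB} = 126.6 kN and R_A = 149.7 − 126.6 = 23.07 kN.

R_A = 23.07 kN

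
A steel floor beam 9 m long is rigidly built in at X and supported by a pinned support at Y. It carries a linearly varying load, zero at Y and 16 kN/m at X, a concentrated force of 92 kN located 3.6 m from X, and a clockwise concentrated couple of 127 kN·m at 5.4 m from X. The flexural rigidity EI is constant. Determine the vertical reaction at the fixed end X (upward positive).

Choose R_Y as the redundant. The primary structure is the cantilever fixed at X.
Free-end deflection of the primary structure under the applied loading (downward +):
  triangular load, peak 16 at the fixed end: w₀L⁴/(30EI) = 3499/EI
  point load 92 at a = 3.6: Pa²(3L − a)/(6EI) = 4650/EI
  clockwise couple 127 at a = 5.4: M₀a(2L − a)/(2EI) = 4321/EI
  δ_0 = 12470/EI
Flexibility coefficient — unit upward force at Y: δ_{YY} = L³/(3EI) = 243/EI.
The prop prevents deflection at Y: R_Y = δ_0/δ_{YY} = 12470/243 = 51.32 kN.
Vertical equilibrium: R_X = ΣP − R_Y = 164 − 51.32 = 112.7 kN.

R_X = 112.7 kN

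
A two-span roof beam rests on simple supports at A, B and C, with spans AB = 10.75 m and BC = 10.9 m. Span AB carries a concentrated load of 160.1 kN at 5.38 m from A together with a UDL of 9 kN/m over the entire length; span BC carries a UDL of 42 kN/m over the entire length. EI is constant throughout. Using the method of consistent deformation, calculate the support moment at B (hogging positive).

M_B = 538.9 kN·m

Insert a hinge at B; M_B is the redundant, and each span becomes simply supported.
Rotations at B on the released spans (each span's end-slope, ×1/EI):
  span AB: point load 160.1 at a = 5.38: Pab(L + a)/(6LEI) = 1157/EI
  span AB: UDL 9: wL³/(24EI) = 465.9/EI
  span BC: UDL 42: wL³/(24EI) = 2266/EI
  relative rotation θ_0 = (1623 + 2266)/EI = 3889/EI
A unit hogging moment at B produces rotation L₁/(3EI) + L₂/(3EI) = 7.217/EI.
Slope continuity at B: θ_0 = M_B·7.217/EI, so M_B = 3889/7.217 = 538.9 kN·m (hogging).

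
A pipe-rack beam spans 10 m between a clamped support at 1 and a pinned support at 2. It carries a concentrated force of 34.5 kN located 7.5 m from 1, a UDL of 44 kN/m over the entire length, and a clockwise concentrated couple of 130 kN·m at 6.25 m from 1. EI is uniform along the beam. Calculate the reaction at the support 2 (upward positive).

Release the roller at 2. Primary structure: cantilever fixed at 1.
Primary-structure tip deflection at 2 by superposition:
  point load 34.5 at a = 7.5: Pa²(3L − a)/(6EI) = 7277/EI
  UDL 44: wL⁴/(8EI) = 55000/EI
  clockwise couple 130 at a = 6.25: M₀a(2L − a)/(2EI) = 5586/EI
  δ_0 = 67863/EI
Tip deflection under a unit load at 2: L³/(3EI) = 333.3/EI.
Compatibility at 2: δ_0 − R_2·δ_{22} = 0, so R_2 = 67863/333.3 = 203.6 kN.

R_2 = 203.6 kN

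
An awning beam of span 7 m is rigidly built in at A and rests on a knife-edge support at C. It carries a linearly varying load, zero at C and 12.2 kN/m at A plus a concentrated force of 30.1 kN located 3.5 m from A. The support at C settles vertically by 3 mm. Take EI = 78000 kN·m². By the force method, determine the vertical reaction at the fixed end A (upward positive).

Remove the prop at C; the released (primary) structure is a cantilever built in at A.
Primary-structure tip deflection at C by superposition:
  triangular load, peak 12.2 at the fixed end: w₀L⁴/(30EI) = 976.4/EI
  point load 30.1 at a = 3.5: Pa²(3L − a)/(6EI) = 1075/EI
  δ_0 = 2052/EI
Flexibility coefficient — unit upward force at C: δ_{CC} = L³/(3EI) = 114.3/EI.
With EI = 78000 kN·m²: δ_0 = 0.026306 m and δ_{CC} = 0.001466 m/kN.
Compatibility — the beam at C must follow the support down by 0.003 m: δ_0 − R_C·δ_{CC} = 0.003, so R_C = (0.026306 − 0.003)/0.001466 = 15.9 kN.
Vertical equilibrium: R_A = ΣP − R_C = 72.8 − 15.9 = 56.9 kN.

R_A = 56.9 kN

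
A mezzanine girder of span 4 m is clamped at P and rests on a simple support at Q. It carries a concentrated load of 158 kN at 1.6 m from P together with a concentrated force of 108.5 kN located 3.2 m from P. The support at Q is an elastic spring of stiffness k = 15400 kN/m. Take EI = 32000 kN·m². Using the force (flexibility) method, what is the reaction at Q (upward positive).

R_Q = 99.55 kN

Release the roller at Q. Primary structure: cantilever fixed at P.
Free-end deflection of the primary structure under the applied loading (downward +):
  point load 158 at a = 1.6: Pa²(3L − a)/(6EI) = 701.1/EI
  point load 108.5 at a = 3.2: Pa²(3L − a)/(6EI) = 1630/EI
  δ_0 = 2331/EI
Tip deflection under a unit load at Q: L³/(3EI) = 21.33/EI.
With EI = 32000 kN·m²: δ_0 = 0.072832 m and δ_{QQ} = 0.000667 m/kN.
Compatibility — the spring shortens by R_Q/k under the reaction it provides: δ_0 − R_Q·δ_{QQ} = R_Q/k. With 1/k = 0.000065 m/kN, R_Q = δ_0 / (δ_{QQ} + 1/k) = 0.072832 / (0.000667 + 0.000065) = 99.55 kN.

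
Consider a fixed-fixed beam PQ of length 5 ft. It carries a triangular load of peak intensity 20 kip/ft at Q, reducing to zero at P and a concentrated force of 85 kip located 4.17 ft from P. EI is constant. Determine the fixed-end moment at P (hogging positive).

M_P = 26.43 kip·ft

Release both end moments; the primary structure is a simply-supported span PQ with redundants M_P and M_Q.
Simple-span end rotations at P and Q under the given loads:
  at P: triangular load, peak 20: 7w₀L³/(360EI) = 48.61/EI
  at Q: triangular load, peak 20: w₀L³/(45EI) = 55.56/EI
  at P: point load 85 at a = 4.17: Pab(L + b)/(6LEI) = 57.17/EI
  at Q: point load 85 at a = 4.17: Pab(L + a)/(6LEI) = 89.93/EI
  θ_P0 = 105.8/EI,  θ_Q0 = 145.5/EI
Flexibility coefficients: a unit moment at one end gives L/(3EI) there and L/(6EI) at the far end, so f₁₁ = f₂₂ = 1.667/EI and f₁₂ = f₂₁ = 0.8333/EI.
Compatibility — zero rotation at each built-in end:
  1.667 M_P + 0.8333 M_Q = 105.8
  0.8333 M_P + 1.667 M_Q = 145.5
Solving the pair gives M_P = 26.43 kip·ft and M_Q = 74.07 kip·ft (hogging).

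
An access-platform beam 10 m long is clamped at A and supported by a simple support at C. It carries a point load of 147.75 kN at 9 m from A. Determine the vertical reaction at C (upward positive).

Remove the prop at C; the released (primary) structure is a cantilever built in at A.
Downward deflection at the released point C due to the loads:
  point load 147.75 at a = 9: Pa²(3L − a)/(6EI) = 41887/EI
Tip deflection under a unit load at C: L³/(3EI) = 333.3/EI.
The prop prevents deflection at C: R_C = δ_0/δ_{CC} = 41887/333.3 = 125.7 kN.

R_C = 125.7 kN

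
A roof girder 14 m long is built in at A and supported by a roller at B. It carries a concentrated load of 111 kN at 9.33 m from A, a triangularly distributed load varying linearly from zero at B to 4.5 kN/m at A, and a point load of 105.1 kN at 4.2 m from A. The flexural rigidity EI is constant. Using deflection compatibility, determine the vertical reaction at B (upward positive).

Release the roller at B. Primary structure: cantilever fixed at A.
Free-end deflection of the primary structure under the applied loading (downward +):
  point load 111 at a = 9.33: Pa²(3L − a)/(6EI) = 52612/EI
  triangular load, peak 4.5 at the fixed end: w₀L⁴/(30EI) = 5762/EI
  point load 105.1 at a = 4.2: Pa²(3L − a)/(6EI) = 11680/EI
  δ_0 = 70054/EI
Flexibility coefficient — unit upward force at B: δ_{BB} = L³/(3EI) = 914.7/EI.
Compatibility at B: δ_0 − R_B·δ_{BB} = 0, so R_B = 70054/914.7 = 76.59 kN.

R_B = 76.59 kN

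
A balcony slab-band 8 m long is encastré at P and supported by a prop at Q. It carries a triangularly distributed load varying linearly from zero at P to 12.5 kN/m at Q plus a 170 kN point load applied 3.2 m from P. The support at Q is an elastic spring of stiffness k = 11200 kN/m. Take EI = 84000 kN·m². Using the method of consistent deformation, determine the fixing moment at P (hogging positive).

M_P = 329 kN·m

Release the roller at Q. Primary structure: cantilever fixed at P.
Deflection at Q on the released cantilever, summing each load's contribution:
  triangular load, peak 12.5 at the free end: 11w₀L⁴/(120EI) = 4693/EI
  point load 170 at a = 3.2: Pa²(3L − a)/(6EI) = 6035/EI
  δ_0 = 10728/EI
Flexibility coefficient — unit upward force at Q: δ_{QQ} = L³/(3EI) = 170.7/EI.
With EI = 84000 kN·m²: δ_0 = 0.12772 m and δ_{QQ} = 0.002032 m/kN.
Compatibility — the spring shortens by R_Q/k under the reaction it provides: δ_0 − R_Q·δ_{QQ} = R_Q/k. With 1/k = 0.000089 m/kN, R_Q = δ_0 / (δ_{QQ} + 1/k) = 0.12772 / (0.002032 + 0.000089) = 60.21 kN.
Moment equilibrium about P: M_P = Σ(load moments about P) − R_Q·L = 810.7 − 60.21×8 = 329 kN·m.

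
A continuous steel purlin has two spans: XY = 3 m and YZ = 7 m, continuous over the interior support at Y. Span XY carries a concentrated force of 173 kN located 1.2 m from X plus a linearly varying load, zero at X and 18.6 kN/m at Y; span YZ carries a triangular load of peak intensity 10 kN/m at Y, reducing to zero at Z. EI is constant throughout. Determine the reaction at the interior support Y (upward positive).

Insert a hinge at Y; M_Y is the redundant, and each span becomes simply supported.
Rotations at Y on the released spans (each span's end-slope, ×1/EI):
  span XY: point load 173 at a = 1.2: Pab(L + a)/(6LEI) = 87.19/EI
  span XY: triangular load, peak 18.6: w₀L³/(45EI) = 11.16/EI
  span YZ: triangular load, peak 10: w₀L³/(45EI) = 76.22/EI
  relative rotation θ_0 = (98.35 + 76.22)/EI = 174.6/EI
A unit hogging moment at Y produces rotation L₁/(3EI) + L₂/(3EI) = 3.333/EI.
Compatibility: M_Y·(L₁+L₂)/(3EI) = θ_0, giving M_Y = 52.37 kN·m (hogging).
Span XY, ΣM about X with M_Y applied at Y: R_Y^{XY}·3 = 263.4 + 52.37, so R_Y^{XY} = 105.3 kN and R_X = 200.9 − 105.3 = 95.64 kN.
Span YZ, ΣM about Z: R_Y^{YZ}·7 = 163.3 + 52.37, so R_Y^{YZ} = 30.82 kN and R_Z = 35 − 30.82 = 4.185 kN.
R_Y = 105.3 + 30.82 = 136.1 kN.

R_Y = 136.1 kN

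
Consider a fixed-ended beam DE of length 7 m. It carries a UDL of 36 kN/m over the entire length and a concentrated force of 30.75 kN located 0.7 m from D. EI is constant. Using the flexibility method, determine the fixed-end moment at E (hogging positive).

M_E = 148.9 kN·m

Release both end moments; the primary structure is a simply-supported span DE with redundants M_D and M_E.
End rotations of the released simple span under the applied load (×1/EI):
  at D: UDL 36: wL³/(24EI) = 514.5/EI
  at E: UDL 36: wL³/(24EI) = 514.5/EI
  at D: point load 30.75 at a = 0.7: Pab(L + b)/(6LEI) = 42.94/EI
  at E: point load 30.75 at a = 0.7: Pab(L + a)/(6LEI) = 24.86/EI
  θ_D0 = 557.4/EI,  θ_E0 = 539.4/EI
Flexibility coefficients: a unit moment at one end gives L/(3EI) there and L/(6EI) at the far end, so f₁₁ = f₂₂ = 2.333/EI and f₁₂ = f₂₁ = 1.167/EI.
Compatibility — zero rotation at each built-in end:
  2.333 M_D + 1.167 M_E = 557.4
  1.167 M_D + 2.333 M_E = 539.4
Solving the pair gives M_D = 164.4 kN·m and M_E = 148.9 kN·m (hogging).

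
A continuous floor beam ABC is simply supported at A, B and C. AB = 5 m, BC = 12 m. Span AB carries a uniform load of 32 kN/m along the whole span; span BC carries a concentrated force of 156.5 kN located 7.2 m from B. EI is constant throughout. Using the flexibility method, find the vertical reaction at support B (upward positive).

R_B = 214 kN

Take M_B as the redundant. Released structure: two simple spans AB and BC with a hinge at B.
Discontinuity in slope at B on the released structure — sum the simple-span end rotations:
  span AB: UDL 32: wL³/(24EI) = 166.7/EI
  span BC: point load 156.5 at a = 7.2: Pab(L + b)/(6LEI) = 1262/EI
  relative rotation θ_0 = (166.7 + 1262)/EI = 1429/EI
A unit hogging moment at B produces rotation L₁/(3EI) + L₂/(3EI) = 5.667/EI.
Compatibility: M_B·(L₁+L₂)/(3EI) = θ_0, giving M_B = 252.1 kN·m (hogging).
Span AB, ΣM about A with M_B applied at B: R_B^{AB}·5 = 400 + 252.1, so R_B^{AB} = 130.4 kN and R_A = 160 − 130.4 = 29.58 kN.
Span BC, ΣM about C: R_B^{BC}·12 = 751.2 + 252.1, so R_B^{BC} = 83.61 kN and R_C = 156.5 − 83.61 = 72.89 kN.
R_B = 130.4 + 83.61 = 214 kN.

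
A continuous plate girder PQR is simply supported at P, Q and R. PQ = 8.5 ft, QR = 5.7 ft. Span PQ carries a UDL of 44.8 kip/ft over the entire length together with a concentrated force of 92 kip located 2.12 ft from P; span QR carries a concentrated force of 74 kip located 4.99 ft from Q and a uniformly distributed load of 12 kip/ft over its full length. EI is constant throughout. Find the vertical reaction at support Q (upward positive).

Release continuity at Q by inserting a hinge; the redundant is the internal moment M_Q. The primary structure is two simply-supported spans PQ and QR.
Discontinuity in slope at Q on the released structure — sum the simple-span end rotations:
  span PQ: UDL 44.8: wL³/(24EI) = 1146/EI
  span PQ: point load 92 at a = 2.12: Pab(L + a)/(6LEI) = 259.1/EI
  span QR: point load 74 at a = 4.99: Pab(L + b)/(6LEI) = 49.14/EI
  span QR: UDL 12: wL³/(24EI) = 92.6/EI
  relative rotation θ_0 = (1405 + 141.7)/EI = 1547/EI
A unit hogging moment at Q produces rotation L₁/(3EI) + L₂/(3EI) = 4.733/EI.
Compatibility: M_Q·(L₁+L₂)/(3EI) = θ_0, giving M_Q = 326.9 kip·ft (hogging).
Span PQ, ΣM about P with M_Q applied at Q: R_Q^{PQ}·8.5 = 1813 + 326.9, so R_Q^{PQ} = 251.8 kip and R_P = 472.8 − 251.8 = 221 kip.
Span QR, ΣM about R: R_Q^{QR}·5.7 = 247.5 + 326.9, so R_Q^{QR} = 100.8 kip and R_R = 142.4 − 100.8 = 41.64 kip.
R_Q = 251.8 + 100.8 = 352.6 kip.

R_Q = 352.6 kip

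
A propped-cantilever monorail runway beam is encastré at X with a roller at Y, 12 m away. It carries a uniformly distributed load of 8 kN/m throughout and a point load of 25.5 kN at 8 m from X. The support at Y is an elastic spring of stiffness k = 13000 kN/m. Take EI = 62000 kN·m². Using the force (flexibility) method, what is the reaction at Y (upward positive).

Choose R_Y as the redundant. The primary structure is the cantilever fixed at X.
Deflection at Y on the released cantilever, summing each load's contribution:
  UDL 8: wL⁴/(8EI) = 20736/EI
  point load 25.5 at a = 8: Pa²(3L − a)/(6EI) = 7616/EI
  δ_0 = 28352/EI
Tip deflection under a unit load at Y: L³/(3EI) = 576/EI.
With EI = 62000 kN·m²: δ_0 = 0.45729 m and δ_{YY} = 0.00929 m/kN.
Compatibility — the spring shortens by R_Y/k under the reaction it provides: δ_0 − R_Y·δ_{YY} = R_Y/k. With 1/k = 0.000077 m/kN, R_Y = δ_0 / (δ_{YY} + 1/k) = 0.45729 / (0.00929 + 0.000077) = 48.82 kN.

R_Y = 48.82 kN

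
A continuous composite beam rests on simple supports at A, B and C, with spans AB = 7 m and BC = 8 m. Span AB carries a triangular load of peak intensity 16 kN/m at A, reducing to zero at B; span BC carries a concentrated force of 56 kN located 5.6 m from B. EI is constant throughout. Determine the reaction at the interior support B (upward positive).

R_B = 49.92 kN

Take M_B as the redundant. Released structure: two simple spans AB and BC with a hinge at B.
Rotations at B on the released spans (each span's end-slope, ×1/EI):
  span AB: triangular load, peak 16: 7w₀L³/(360EI) = 106.7/EI
  span BC: point load 56 at a = 5.6: Pab(L + b)/(6LEI) = 163.1/EI
  relative rotation θ_0 = (106.7 + 163.1)/EI = 269.8/EI
A unit hogging moment at B produces rotation L₁/(3EI) + L₂/(3EI) = 5/EI.
Compatibility: M_B·(L₁+L₂)/(3EI) = θ_0, giving M_B = 53.96 kN·m (hogging).
Span AB, ΣM about A with M_B applied at B: R_B^{AB}·7 = 130.7 + 53.96, so R_B^{AB} = 26.37 kN and R_A = 56 − 26.37 = 29.63 kN.
Span BC, ΣM about C: R_B^{BC}·8 = 134.4 + 53.96, so R_B^{BC} = 23.54 kN and R_C = 56 − 23.54 = 32.46 kN.
R_B = 26.37 + 23.54 = 49.92 kN.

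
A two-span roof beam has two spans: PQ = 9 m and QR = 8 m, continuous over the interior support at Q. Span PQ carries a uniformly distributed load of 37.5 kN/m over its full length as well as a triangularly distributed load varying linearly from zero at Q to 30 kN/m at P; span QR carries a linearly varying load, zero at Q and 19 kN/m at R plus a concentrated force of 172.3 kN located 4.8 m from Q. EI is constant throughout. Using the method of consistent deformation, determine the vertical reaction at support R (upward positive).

R_R = 101.7 kN

Take M_Q as the redundant. Released structure: two simple spans PQ and QR with a hinge at Q.
End slopes at the hinge Q, treating each span as simply supported:
  span PQ: UDL 37.5: wL³/(24EI) = 1139/EI
  span PQ: triangular load, peak 30: 7w₀L³/(360EI) = 425.2/EI
  span QR: triangular load, peak 19: 7w₀L³/(360EI) = 189.2/EI
  span QR: point load 172.3 at a = 4.8: Pab(L + b)/(6LEI) = 617.5/EI
  relative rotation θ_0 = (1564 + 806.7)/EI = 2371/EI
A unit hogging moment at Q produces rotation L₁/(3EI) + L₂/(3EI) = 5.667/EI.
Compatibility: M_Q·(L₁+L₂)/(3EI) = θ_0, giving M_Q = 418.4 kN·m (hogging).
Span QR, ΣM about R: R_Q^{QR}·8 = 754 + 418.4, so R_Q^{QR} = 146.6 kN and R_R = 248.3 − 146.6 = 101.7 kN.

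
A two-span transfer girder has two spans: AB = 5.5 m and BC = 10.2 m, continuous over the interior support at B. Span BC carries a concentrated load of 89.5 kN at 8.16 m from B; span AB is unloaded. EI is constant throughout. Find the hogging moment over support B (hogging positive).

Release continuity at B by inserting a hinge; the redundant is the internal moment M_B. The primary structure is two simply-supported spans AB and BC.
Rotations at B on the released spans (each span's end-slope, ×1/EI):
  span BC: point load 89.5 at a = 8.16: Pab(L + b)/(6LEI) = 298/EI
  relative rotation θ_0 = (0 + 298)/EI = 298/EI
A unit hogging moment at B produces rotation L₁/(3EI) + L₂/(3EI) = 5.233/EI.
Slope continuity at B: θ_0 = M_B·5.233/EI, so M_B = 298/5.233 = 56.94 kN·m (hogging).

M_B = 56.94 kN·m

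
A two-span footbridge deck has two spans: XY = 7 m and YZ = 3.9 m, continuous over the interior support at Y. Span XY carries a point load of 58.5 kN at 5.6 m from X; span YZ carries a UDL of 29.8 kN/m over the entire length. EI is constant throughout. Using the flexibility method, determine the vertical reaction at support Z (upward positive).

Insert a hinge at Y; M_Y is the redundant, and each span becomes simply supported.
End slopes at the hinge Y, treating each span as simply supported:
  span XY: point load 58.5 at a = 5.6: Pab(L + a)/(6LEI) = 137.6/EI
  span YZ: UDL 29.8: wL³/(24EI) = 73.65/EI
  relative rotation θ_0 = (137.6 + 73.65)/EI = 211.2/EI
A unit hogging moment at Y produces rotation L₁/(3EI) + L₂/(3EI) = 3.633/EI.
Slope continuity at Y: θ_0 = M_Y·3.633/EI, so M_Y = 211.2/3.633 = 58.14 kN·m (hogging).
Span YZ, ΣM about Z: R_Y^{YZ}·3.9 = 226.6 + 58.14, so R_Y^{YZ} = 73.02 kN and R_Z = 116.2 − 73.02 = 43.2 kN.

R_Z = 43.2 kN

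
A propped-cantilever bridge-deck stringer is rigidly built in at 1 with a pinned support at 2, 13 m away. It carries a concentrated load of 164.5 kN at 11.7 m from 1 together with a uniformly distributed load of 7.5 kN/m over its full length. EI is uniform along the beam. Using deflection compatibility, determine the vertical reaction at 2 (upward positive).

R_2 = 176.5 kN

Take the reaction at 2 as the redundant and release it; the primary structure is a cantilever fixed at 1.
Free-end deflection of the primary structure under the applied loading (downward +):
  point load 164.5 at a = 11.7: Pa²(3L − a)/(6EI) = 102459/EI
  UDL 7.5: wL⁴/(8EI) = 26776/EI
  δ_0 = 129235/EI
Tip deflection under a unit load at 2: L³/(3EI) = 732.3/EI.
The prop prevents deflection at 2: R_2 = δ_0/δ_{22} = 129235/732.3 = 176.5 kN.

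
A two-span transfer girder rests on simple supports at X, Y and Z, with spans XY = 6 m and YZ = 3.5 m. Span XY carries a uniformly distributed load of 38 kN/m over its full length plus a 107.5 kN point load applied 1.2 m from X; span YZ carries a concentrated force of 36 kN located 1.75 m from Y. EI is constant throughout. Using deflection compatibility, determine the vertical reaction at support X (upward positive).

Insert a hinge at Y; M_Y is the redundant, and each span becomes simply supported.
Rotations at Y on the released spans (each span's end-slope, ×1/EI):
  span XY: UDL 38: wL³/(24EI) = 342/EI
  span XY: point load 107.5 at a = 1.2: Pab(L + a)/(6LEI) = 123.8/EI
  span YZ: point load 36 at a = 1.75: Pab(L + b)/(6LEI) = 27.56/EI
  relative rotation θ_0 = (465.8 + 27.56)/EI = 493.4/EI
A unit hogging moment at Y produces rotation L₁/(3EI) + L₂/(3EI) = 3.167/EI.
Slope continuity at Y: θ_0 = M_Y·3.167/EI, so M_Y = 493.4/3.167 = 155.8 kN·m (hogging).
Span XY, ΣM about X with M_Y applied at Y: R_Y^{XY}·6 = 813 + 155.8, so R_Y^{XY} = 161.5 kN and R_X = 335.5 − 161.5 = 174 kN.

R_X = 174 kN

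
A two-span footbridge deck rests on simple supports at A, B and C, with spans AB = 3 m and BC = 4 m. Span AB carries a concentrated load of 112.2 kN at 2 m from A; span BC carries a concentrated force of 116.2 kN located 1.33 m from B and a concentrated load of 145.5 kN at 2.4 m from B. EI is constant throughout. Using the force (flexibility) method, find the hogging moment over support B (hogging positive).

Insert a hinge at B; M_B is the redundant, and each span becomes simply supported.
Discontinuity in slope at B on the released structure — sum the simple-span end rotations:
  span AB: point load 112.2 at a = 2: Pab(L + a)/(6LEI) = 62.33/EI
  span BC: point load 116.2 at a = 1.33: Pab(L + b)/(6LEI) = 114.7/EI
  span BC: point load 145.5 at a = 2.4: Pab(L + b)/(6LEI) = 130.4/EI
  relative rotation θ_0 = (62.33 + 245)/EI = 307.4/EI
A unit hogging moment at B produces rotation L₁/(3EI) + L₂/(3EI) = 2.333/EI.
Compatibility: M_B·(L₁+L₂)/(3EI) = θ_0, giving M_B = 131.7 kN·m (hogging).

M_B = 131.7 kN·m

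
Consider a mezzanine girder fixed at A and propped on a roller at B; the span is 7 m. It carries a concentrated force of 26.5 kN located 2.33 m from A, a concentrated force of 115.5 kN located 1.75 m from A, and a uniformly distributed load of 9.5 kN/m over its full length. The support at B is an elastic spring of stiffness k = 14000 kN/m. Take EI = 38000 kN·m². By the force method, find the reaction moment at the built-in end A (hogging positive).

Remove the prop at B; the released (primary) structure is a cantilever built in at A.
Free-end deflection of the primary structure under the applied loading (downward +):
  point load 26.5 at a = 2.33: Pa²(3L − a)/(6EI) = 447.7/EI
  point load 115.5 at a = 1.75: Pa²(3L − a)/(6EI) = 1135/EI
  UDL 9.5: wL⁴/(8EI) = 2851/EI
  δ_0 = 4434/EI
Flexibility coefficient — unit upward force at B: δ_{BB} = L³/(3EI) = 114.3/EI.
With EI = 38000 kN·m²: δ_0 = 0.11668 m and δ_{BB} = 0.003009 m/kN.
Compatibility — the spring shortens by R_B/k under the reaction it provides: δ_0 − R_B·δ_{BB} = R_B/k. With 1/k = 0.000071 m/kN, R_B = δ_0 / (δ_{BB} + 1/k) = 0.11668 / (0.003009 + 0.000071) = 37.88 kN.
Moment equilibrium about A: M_A = Σ(load moments about A) − R_B·L = 496.6 − 37.88×7 = 231.5 kN·m.

M_A = 231.5 kN·m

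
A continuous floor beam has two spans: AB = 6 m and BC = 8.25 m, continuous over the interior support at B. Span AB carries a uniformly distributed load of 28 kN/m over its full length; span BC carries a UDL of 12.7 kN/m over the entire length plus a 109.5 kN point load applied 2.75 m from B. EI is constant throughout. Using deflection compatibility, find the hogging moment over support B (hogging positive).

M_B = 212.5 kN·m

Insert a hinge at B; M_B is the redundant, and each span becomes simply supported.
Discontinuity in slope at B on the released structure — sum the simple-span end rotations:
  span AB: UDL 28: wL³/(24EI) = 252/EI
  span BC: UDL 12.7: wL³/(24EI) = 297.1/EI
  span BC: point load 109.5 at a = 2.75: Pab(L + b)/(6LEI) = 460.1/EI
  relative rotation θ_0 = (252 + 757.2)/EI = 1009/EI
A unit hogging moment at B produces rotation L₁/(3EI) + L₂/(3EI) = 4.75/EI.
Slope continuity at B: θ_0 = M_B·4.75/EI, so M_B = 1009/4.75 = 212.5 kN·m (hogging).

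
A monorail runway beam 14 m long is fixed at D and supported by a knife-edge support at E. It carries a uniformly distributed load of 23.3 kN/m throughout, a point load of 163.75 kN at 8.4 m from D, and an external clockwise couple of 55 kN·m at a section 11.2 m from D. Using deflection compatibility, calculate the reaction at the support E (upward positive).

R_E = 198.7 kN

Choose R_E as the redundant. The primary structure is the cantilever fixed at D.
Deflection at E on the released cantilever, summing each load's contribution:
  UDL 23.3: wL⁴/(8EI) = 111887/EI
  point load 163.75 at a = 8.4: Pa²(3L − a)/(6EI) = 64704/EI
  clockwise couple 55 at a = 11.2: M₀a(2L − a)/(2EI) = 5174/EI
  δ_0 = 181765/EI
Tip deflection under a unit load at E: L³/(3EI) = 914.7/EI.
Compatibility at E: δ_0 − R_E·δ_{EE} = 0, so R_E = 181765/914.7 = 198.7 kN.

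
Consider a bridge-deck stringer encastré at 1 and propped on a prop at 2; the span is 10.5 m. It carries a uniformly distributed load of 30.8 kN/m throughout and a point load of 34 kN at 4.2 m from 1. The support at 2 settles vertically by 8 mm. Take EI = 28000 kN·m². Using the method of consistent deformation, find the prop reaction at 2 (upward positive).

R_2 = 127.8 kN

Release the roller at 2. Primary structure: cantilever fixed at 1.
Primary-structure tip deflection at 2 by superposition:
  UDL 30.8: wL⁴/(8EI) = 46797/EI
  point load 34 at a = 4.2: Pa²(3L − a)/(6EI) = 2729/EI
  δ_0 = 49526/EI
Tip deflection under a unit load at 2: L³/(3EI) = 385.9/EI.
With EI = 28000 kN·m²: δ_0 = 1.7688 m and δ_{22} = 0.013781 m/kN.
Compatibility — the beam at 2 must follow the support down by 0.008 m: δ_0 − R_2·δ_{22} = 0.008, so R_2 = (1.7688 − 0.008)/0.013781 = 127.8 kN.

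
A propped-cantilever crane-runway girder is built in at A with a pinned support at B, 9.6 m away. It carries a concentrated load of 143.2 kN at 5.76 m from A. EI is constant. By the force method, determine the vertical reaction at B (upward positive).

R_B = 61.86 kN

Release the roller at B. Primary structure: cantilever fixed at A.
Deflection at B on the released cantilever, summing each load's contribution:
  point load 143.2 at a = 5.76: Pa²(3L − a)/(6EI) = 18244/EI
Flexibility coefficient — unit upward force at B: δ_{BB} = L³/(3EI) = 294.9/EI.
Compatibility at B: δ_0 − R_B·δ_{BB} = 0, so R_B = 18244/294.9 = 61.86 kN.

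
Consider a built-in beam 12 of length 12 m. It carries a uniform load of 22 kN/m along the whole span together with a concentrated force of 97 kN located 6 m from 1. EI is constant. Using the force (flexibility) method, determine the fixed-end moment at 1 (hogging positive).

M_1 = 409.5 kN·m

Take the two fixed-end moments M_1, M_2 as redundants; the released structure is the simple span 12.
End rotations of the released simple span under the applied load (×1/EI):
  at 1: UDL 22: wL³/(24EI) = 1584/EI
  at 2: UDL 22: wL³/(24EI) = 1584/EI
  at 1: point load 97 at a = 6: Pab(L + b)/(6LEI) = 873/EI
  at 2: point load 97 at a = 6: Pab(L + a)/(6LEI) = 873/EI
  θ_10 = 2457/EI,  θ_20 = 2457/EI
Flexibility coefficients: a unit moment at one end gives L/(3EI) there and L/(6EI) at the far end, so f₁₁ = f₂₂ = 4/EI and f₁₂ = f₂₁ = 2/EI.
Compatibility — zero rotation at each built-in end:
  4 M_1 + 2 M_2 = 2457
  2 M_1 + 4 M_2 = 2457
Solving the pair gives M_1 = 409.5 kN·m and M_2 = 409.5 kN·m (hogging).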